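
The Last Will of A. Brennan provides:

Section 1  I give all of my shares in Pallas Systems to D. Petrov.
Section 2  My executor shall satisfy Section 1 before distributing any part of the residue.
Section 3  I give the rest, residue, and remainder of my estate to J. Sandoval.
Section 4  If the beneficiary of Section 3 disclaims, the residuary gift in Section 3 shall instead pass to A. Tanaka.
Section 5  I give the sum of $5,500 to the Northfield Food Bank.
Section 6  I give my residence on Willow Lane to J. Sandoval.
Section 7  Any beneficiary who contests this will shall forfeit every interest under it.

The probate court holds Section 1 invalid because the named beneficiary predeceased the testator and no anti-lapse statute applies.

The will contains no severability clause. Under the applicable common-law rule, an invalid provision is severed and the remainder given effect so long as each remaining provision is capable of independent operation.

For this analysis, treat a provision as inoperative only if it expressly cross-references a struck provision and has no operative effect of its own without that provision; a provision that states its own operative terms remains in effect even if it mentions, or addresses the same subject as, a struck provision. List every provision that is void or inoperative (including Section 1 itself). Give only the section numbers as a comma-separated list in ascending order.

1, 2

Section 1 is struck. Section 2 merely fixes the priority direction for Section 1; with Section 1 gone it has nothing to operate on and falls away. Under the stated default rule, only provisions that cannot operate independently fall away; the rest are enforced. The provisions still in force are Section 3, Section 4, Section 5, Section 6, and Section 7.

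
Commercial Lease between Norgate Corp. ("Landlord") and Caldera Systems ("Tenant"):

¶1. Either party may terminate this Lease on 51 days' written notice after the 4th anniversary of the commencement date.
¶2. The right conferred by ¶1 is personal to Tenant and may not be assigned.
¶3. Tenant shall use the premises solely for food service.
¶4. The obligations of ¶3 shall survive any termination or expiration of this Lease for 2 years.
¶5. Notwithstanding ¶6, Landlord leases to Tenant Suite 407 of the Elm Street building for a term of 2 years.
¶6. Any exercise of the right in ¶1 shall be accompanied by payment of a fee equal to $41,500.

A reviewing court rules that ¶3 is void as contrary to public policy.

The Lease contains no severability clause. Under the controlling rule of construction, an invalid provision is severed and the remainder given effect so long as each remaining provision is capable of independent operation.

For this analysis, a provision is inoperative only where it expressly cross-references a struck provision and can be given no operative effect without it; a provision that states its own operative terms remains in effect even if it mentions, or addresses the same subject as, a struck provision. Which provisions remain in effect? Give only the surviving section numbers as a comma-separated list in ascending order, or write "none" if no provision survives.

1, 2, 5, 6

¶3 is struck. ¶4 merely fixes the survival period for ¶3; with ¶3 gone it has nothing to operate on and falls away. With no severability clause, the stated default rule severs what cannot stand and enforces each remaining provision that can operate on its own. The provisions still in force are ¶1, ¶2, ¶5, and ¶6.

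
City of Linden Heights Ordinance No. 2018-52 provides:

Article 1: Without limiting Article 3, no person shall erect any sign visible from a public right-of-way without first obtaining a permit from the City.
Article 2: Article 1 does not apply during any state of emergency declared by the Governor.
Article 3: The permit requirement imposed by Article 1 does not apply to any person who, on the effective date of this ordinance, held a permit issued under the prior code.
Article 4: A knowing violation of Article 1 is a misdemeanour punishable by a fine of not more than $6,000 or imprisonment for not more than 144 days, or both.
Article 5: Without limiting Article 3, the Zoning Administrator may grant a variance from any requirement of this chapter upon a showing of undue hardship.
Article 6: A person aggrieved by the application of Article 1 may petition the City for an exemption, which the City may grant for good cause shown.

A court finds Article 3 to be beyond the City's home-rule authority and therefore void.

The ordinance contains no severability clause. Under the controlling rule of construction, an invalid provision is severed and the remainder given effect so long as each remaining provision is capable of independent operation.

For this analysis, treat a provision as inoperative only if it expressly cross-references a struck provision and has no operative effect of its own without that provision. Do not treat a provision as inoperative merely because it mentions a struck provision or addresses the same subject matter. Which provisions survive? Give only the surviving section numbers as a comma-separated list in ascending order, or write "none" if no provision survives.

1, 2, 4, 5, 6

Article 3 is struck. Article 5 mentions Article 3 but its own obligation stands independently of Article 3, so Article 5 is not affected. Although Article 1 refers to Article 3, its operative terms do not depend on Article 3, so it remains in effect. Nothing else in the ordinance is defined by reference to Article 3. Under the stated default rule, only provisions that cannot operate independently fall away; the rest are enforced. Article 1, Article 2, Article 4, Article 5, and Article 6 remain in effect.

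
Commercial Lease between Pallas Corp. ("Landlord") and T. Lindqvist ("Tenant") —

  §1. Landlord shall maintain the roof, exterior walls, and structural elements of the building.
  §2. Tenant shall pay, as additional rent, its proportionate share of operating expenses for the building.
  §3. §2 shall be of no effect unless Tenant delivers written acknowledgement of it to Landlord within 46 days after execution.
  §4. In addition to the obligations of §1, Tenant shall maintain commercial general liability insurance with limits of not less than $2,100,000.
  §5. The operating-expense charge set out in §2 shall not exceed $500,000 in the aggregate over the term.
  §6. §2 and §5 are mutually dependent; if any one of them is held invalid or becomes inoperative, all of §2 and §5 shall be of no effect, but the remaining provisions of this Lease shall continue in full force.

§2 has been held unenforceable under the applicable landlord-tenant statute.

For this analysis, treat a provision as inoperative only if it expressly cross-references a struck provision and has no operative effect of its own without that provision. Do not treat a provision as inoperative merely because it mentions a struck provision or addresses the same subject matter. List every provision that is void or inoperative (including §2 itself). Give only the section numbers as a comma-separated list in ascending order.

§2 is struck. §3 merely fixes the acknowledgement condition for §2; with §2 gone it has nothing to operate on and falls away. The whole of §5 is the aggregate cap on the operating-expense charge, defined by reference to §2, so §5 cannot stand once §2 is removed. §6 declares §2 and §5 mutually dependent; since one of them has fallen, all of them are of no effect. The remainder continues in force under §6. That leaves §1, §4, and §6 in effect.

2, 3, 5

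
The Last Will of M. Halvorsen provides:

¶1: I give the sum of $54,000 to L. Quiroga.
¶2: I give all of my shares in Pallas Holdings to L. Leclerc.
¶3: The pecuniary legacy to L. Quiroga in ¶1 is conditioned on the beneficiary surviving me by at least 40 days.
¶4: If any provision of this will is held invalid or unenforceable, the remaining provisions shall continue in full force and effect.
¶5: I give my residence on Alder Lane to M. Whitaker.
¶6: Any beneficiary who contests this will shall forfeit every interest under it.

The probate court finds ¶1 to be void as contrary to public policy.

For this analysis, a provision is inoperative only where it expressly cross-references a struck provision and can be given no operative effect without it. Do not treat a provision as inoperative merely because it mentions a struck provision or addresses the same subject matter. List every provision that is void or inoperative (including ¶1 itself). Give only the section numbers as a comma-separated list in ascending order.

1, 3

¶1 is struck. ¶3 merely fixes the survivorship condition on ¶1; with ¶1 gone it has nothing to operate on and falls away. ¶4 is a severability clause and preserves every provision that can still be given independent effect. ¶2, ¶4, ¶5, and ¶6 remain in effect.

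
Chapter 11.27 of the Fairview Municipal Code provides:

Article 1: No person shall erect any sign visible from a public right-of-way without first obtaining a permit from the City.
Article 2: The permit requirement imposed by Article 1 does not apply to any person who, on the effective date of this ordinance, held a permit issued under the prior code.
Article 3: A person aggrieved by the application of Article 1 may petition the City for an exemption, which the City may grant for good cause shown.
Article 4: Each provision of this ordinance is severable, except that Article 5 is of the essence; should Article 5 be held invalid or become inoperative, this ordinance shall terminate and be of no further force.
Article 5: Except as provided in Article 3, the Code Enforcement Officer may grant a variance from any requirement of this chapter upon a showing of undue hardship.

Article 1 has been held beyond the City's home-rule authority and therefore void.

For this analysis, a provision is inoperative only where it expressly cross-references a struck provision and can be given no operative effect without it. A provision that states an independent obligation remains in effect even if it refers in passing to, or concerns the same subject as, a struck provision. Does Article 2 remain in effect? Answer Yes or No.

Article 1 is struck. Article 2 merely fixes the grandfather exemption from Article 1; with Article 1 gone it has nothing to operate on and falls away. The only function of Article 3 is the exemption procedure for Article 1, so it cannot stand once Article 1 is removed. Although Article 5 refers to Article 3, its operative terms do not depend on Article 3, so it remains in effect. Article 4 makes Article 5 an essential term, but Article 5 is unaffected, so the severability proviso in Article 4 preserves the remaining provisions. The provisions still in force are Article 4 and Article 5. Article 2 is among the inoperative provisions, so the answer is no.

No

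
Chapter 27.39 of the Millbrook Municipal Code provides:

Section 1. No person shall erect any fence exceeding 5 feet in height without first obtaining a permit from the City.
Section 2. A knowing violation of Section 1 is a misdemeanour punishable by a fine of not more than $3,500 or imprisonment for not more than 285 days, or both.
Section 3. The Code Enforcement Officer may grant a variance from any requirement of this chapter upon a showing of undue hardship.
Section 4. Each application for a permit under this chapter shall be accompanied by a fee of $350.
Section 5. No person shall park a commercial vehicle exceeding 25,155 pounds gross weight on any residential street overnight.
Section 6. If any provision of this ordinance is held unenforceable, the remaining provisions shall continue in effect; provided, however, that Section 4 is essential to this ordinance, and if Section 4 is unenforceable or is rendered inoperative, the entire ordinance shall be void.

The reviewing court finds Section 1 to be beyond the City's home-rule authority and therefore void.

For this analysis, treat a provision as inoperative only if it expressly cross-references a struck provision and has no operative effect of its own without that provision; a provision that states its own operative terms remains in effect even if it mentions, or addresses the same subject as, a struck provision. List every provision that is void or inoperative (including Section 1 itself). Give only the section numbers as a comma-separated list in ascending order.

1, 2

Section 1 is struck. Section 2 merely fixes the criminal penalty for violating Section 1; with Section 1 gone it has nothing to operate on and falls away. Section 6 makes Section 4 an essential term, but Section 4 is unaffected, so the severability proviso in Section 6 preserves the remaining provisions. That leaves Section 3, Section 4, Section 5, and Section 6 in effect.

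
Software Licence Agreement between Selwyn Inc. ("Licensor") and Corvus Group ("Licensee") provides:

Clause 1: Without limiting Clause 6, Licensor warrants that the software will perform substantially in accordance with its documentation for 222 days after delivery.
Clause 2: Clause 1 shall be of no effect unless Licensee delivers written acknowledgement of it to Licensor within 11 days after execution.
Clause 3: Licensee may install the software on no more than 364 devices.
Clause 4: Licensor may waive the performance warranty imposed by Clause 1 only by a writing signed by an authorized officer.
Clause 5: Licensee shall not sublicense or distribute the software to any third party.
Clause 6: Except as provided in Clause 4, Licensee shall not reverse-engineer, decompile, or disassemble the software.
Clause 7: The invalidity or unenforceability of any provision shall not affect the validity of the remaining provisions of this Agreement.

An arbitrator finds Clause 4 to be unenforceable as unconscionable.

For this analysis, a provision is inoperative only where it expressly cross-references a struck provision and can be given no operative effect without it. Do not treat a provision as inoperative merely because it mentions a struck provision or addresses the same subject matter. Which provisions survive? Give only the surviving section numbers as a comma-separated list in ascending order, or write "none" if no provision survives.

Clause 4 is struck. Clause 6 mentions Clause 4 but its own obligation stands independently of Clause 4, so Clause 6 is not affected. No other provision's operative terms depend on Clause 4. Clause 7 is a severability clause and preserves every provision that can still be given independent effect. The provisions still in force are Clause 1, Clause 2, Clause 3, Clause 5, Clause 6, and Clause 7.

1, 2, 3, 5, 6, 7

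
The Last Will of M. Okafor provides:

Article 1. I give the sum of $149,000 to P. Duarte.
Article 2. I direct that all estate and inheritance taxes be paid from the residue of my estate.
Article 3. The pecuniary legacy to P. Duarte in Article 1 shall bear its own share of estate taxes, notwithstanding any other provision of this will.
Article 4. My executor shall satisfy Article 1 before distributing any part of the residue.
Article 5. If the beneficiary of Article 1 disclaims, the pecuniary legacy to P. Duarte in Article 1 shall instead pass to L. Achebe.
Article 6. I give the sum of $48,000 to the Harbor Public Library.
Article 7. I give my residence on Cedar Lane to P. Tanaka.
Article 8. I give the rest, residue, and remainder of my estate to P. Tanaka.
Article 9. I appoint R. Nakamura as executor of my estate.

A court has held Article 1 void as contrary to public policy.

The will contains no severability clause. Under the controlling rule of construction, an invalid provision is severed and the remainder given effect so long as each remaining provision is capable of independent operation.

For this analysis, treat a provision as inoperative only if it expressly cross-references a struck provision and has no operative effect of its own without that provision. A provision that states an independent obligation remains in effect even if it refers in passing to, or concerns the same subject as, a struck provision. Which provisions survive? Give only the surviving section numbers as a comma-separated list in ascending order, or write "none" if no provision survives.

2, 6, 7, 8, 9

Article 1 is struck. Article 3 merely fixes the tax charge on Article 1; with Article 1 gone it has nothing to operate on and falls away. The only function of Article 4 is the priority direction for Article 1, so it cannot stand once Article 1 is removed. Article 5 operates only by reference to Article 1, so it falls with Article 1. With no severability clause, the stated default rule severs what cannot stand and enforces each remaining provision that can operate on its own. Article 2, Article 6, Article 7, Article 8, and Article 9 remain in effect.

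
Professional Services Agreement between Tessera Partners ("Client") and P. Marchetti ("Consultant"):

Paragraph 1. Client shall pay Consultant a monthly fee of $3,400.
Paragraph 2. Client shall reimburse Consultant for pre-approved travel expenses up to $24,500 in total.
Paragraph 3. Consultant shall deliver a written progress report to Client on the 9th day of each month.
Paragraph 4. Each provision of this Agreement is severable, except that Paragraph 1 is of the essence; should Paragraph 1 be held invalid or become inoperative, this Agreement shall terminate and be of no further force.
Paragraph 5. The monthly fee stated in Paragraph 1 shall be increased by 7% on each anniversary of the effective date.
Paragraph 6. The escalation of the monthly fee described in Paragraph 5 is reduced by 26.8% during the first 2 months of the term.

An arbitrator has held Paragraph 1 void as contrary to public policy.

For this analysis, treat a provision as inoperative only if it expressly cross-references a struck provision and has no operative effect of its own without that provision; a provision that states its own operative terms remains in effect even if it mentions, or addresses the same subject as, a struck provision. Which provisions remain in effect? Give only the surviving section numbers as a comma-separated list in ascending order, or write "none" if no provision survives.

none

Paragraph 1 is struck. Paragraph 5 does nothing except set the escalation of the monthly fee by reference to Paragraph 1; with Paragraph 1 gone it has no independent effect and is inoperative. Paragraph 6 has no operative effect of its own apart from Paragraph 5 and is therefore inoperative. Paragraph 4 makes Paragraph 1 an essential term, and Paragraph 1 is the provision held invalid; under Paragraph 4, the entire Agreement is therefore void. No provision of the Agreement survives.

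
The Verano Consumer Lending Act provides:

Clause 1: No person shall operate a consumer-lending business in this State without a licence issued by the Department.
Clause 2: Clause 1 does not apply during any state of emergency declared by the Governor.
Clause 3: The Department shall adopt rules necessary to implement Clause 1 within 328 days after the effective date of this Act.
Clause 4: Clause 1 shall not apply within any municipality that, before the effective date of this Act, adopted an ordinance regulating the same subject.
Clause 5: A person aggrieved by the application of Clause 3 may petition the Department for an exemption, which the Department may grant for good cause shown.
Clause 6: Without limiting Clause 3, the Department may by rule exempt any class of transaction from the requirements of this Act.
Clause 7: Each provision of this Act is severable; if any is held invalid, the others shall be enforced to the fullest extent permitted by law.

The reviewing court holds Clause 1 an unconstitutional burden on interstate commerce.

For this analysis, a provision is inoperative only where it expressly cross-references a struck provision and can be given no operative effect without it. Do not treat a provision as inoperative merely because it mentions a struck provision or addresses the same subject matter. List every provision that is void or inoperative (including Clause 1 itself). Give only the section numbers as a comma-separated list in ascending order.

Clause 1 is struck. Clause 2 operates only by reference to Clause 1, so it falls with Clause 1. Clause 3 has no operative effect of its own apart from Clause 1 and is therefore inoperative. The only function of Clause 4 is the local-preemption carve-out from Clause 1, so it cannot stand once Clause 1 is removed. The only function of Clause 5 is the exemption procedure for Clause 3, so it cannot stand once Clause 3 is removed. Although Clause 6 refers to Clause 3, its operative terms do not depend on Clause 3, so it remains in effect. Under the severability clause in Clause 7, the remaining provisions continue in force. The provisions still in force are Clause 6 and Clause 7.

1, 2, 3, 4, 5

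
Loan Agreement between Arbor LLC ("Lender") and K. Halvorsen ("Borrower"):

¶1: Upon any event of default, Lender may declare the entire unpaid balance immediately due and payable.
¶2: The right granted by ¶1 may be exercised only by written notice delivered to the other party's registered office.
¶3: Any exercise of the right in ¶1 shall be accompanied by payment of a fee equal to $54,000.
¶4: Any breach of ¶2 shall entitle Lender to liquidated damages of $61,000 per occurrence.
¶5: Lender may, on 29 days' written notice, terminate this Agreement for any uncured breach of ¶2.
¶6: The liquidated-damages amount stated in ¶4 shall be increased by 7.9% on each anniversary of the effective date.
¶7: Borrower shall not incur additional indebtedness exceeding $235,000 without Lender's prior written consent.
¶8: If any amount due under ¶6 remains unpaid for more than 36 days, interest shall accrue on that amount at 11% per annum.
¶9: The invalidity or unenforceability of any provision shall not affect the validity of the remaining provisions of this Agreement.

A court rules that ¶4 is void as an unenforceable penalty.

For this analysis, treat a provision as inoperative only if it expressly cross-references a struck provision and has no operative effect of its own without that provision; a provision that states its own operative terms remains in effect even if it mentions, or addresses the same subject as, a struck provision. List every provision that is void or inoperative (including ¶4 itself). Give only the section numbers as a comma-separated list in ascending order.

4, 6, 8

¶4 is struck. ¶6 has no operative effect of its own apart from ¶4 and is therefore inoperative. ¶8 does nothing except set the default interest on the escalation of the liquidated-damages amount by reference to ¶6; with ¶6 gone it has no independent effect and is inoperative. ¶9 is a severability clause and preserves every provision that can still be given independent effect. ¶1, ¶2, ¶3, ¶5, ¶7, and ¶9 remain in effect.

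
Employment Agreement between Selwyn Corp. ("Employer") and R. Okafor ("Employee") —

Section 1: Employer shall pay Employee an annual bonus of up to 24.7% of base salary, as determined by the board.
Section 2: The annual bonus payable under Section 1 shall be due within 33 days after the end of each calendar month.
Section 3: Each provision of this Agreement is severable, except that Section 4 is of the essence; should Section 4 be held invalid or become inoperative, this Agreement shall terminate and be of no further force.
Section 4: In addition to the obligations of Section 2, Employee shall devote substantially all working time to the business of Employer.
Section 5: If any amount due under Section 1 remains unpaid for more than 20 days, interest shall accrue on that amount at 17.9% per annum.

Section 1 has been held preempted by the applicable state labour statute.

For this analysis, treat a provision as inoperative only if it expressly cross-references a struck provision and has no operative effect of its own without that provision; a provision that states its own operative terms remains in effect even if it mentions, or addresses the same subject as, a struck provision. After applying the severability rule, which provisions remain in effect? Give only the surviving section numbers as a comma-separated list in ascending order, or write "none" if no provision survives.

3, 4

Section 1 is struck. The whole of Section 2 is the payment deadline for the annual bonus, defined by reference to Section 1, so Section 2 cannot stand once Section 1 is removed. Section 5 has no operative effect of its own apart from Section 1 and is therefore inoperative. Although Section 4 refers to Section 2, its operative terms do not depend on Section 2, so it remains in effect. Section 3 makes Section 4 an essential term, but Section 4 is unaffected, so the severability proviso in Section 3 preserves the remaining provisions. Section 3 and Section 4 remain in effect.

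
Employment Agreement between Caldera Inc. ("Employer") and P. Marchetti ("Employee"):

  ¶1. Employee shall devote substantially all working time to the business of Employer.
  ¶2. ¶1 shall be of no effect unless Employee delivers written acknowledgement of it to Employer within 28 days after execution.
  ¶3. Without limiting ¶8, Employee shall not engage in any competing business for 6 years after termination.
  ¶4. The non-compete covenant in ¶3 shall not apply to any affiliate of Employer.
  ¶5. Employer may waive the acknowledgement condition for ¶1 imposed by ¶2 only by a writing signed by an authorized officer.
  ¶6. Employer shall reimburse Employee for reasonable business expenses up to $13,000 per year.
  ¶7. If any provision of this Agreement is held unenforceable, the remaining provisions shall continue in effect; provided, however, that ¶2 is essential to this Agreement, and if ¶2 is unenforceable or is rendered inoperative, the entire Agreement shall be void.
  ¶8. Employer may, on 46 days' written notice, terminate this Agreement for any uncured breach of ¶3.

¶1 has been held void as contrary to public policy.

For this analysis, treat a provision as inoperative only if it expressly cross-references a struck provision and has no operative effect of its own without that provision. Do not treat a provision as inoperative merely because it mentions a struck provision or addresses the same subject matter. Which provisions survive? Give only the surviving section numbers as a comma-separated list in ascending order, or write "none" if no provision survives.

¶1 is struck. The only function of ¶2 is the acknowledgement condition for ¶1, so it cannot stand once ¶1 is removed. ¶5 operates only by reference to ¶2, so it falls with ¶2. ¶7 makes ¶2 an essential term, and ¶2 has been rendered inoperative by the cascade; under ¶7, the entire Agreement is therefore void. No provision of the Agreement survives.

none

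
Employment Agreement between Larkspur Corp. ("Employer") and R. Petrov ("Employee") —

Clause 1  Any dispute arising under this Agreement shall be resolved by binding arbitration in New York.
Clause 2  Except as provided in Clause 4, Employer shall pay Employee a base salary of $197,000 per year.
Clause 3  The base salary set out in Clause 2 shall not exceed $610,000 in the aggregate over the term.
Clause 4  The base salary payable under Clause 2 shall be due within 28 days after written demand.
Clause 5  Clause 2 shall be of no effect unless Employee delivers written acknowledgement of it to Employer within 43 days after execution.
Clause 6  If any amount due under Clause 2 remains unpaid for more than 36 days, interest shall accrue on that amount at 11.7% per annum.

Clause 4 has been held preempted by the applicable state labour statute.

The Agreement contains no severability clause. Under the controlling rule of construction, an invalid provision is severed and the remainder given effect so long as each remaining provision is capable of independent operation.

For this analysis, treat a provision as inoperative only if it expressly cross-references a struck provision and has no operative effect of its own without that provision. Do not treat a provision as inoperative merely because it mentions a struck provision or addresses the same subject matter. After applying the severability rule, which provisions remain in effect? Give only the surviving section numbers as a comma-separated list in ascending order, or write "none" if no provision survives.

Clause 4 is struck. Although Clause 2 refers to Clause 4, its operative terms do not depend on Clause 4, so it remains in effect. No other provision's operative terms depend on Clause 4. Under the stated default rule, only provisions that cannot operate independently fall away; the rest are enforced. Clause 1, Clause 2, Clause 3, Clause 5, and Clause 6 remain in effect.

1, 2, 3, 5, 6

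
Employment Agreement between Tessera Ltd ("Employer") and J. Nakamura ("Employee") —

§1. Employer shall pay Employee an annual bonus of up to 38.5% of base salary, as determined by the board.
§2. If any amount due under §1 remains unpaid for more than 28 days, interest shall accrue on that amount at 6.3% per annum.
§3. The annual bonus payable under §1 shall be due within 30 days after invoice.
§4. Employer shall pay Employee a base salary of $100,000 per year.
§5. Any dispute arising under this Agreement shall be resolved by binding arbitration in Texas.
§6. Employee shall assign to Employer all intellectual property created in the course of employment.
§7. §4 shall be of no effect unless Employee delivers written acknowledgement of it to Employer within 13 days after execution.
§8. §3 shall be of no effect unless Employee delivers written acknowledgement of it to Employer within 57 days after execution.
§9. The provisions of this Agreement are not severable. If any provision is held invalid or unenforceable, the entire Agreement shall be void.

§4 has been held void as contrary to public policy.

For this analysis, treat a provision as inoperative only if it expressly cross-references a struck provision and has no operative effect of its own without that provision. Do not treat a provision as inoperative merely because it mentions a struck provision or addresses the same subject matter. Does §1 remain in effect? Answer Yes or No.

No

§4 is struck. §7 merely fixes the acknowledgement condition for §4; with §4 gone it has nothing to operate on and falls away. §9 provides that the Agreement is not severable, so the invalidity of any one provision voids the entire Agreement. No provision of the Agreement survives. §1 is among the inoperative provisions, so the answer is no.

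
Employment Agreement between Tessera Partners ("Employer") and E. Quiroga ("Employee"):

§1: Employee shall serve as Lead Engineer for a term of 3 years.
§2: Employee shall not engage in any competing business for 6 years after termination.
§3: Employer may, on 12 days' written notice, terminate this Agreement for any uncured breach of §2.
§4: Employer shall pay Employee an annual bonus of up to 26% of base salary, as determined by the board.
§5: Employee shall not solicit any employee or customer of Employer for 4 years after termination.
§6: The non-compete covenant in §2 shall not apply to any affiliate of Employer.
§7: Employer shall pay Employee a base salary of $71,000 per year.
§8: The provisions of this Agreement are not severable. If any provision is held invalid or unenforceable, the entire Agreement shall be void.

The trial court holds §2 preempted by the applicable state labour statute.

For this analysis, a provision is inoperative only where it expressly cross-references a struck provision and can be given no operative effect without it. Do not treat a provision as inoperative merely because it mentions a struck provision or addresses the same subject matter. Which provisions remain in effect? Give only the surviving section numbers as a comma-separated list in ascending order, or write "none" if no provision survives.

none

§2 is struck. §3 merely fixes the termination right for breach of §2; with §2 gone it has nothing to operate on and falls away. §6 has no operative effect of its own apart from §2 and is therefore inoperative. §8 provides that the Agreement is not severable, so the invalidity of any one provision voids the entire Agreement. No provision of the Agreement survives.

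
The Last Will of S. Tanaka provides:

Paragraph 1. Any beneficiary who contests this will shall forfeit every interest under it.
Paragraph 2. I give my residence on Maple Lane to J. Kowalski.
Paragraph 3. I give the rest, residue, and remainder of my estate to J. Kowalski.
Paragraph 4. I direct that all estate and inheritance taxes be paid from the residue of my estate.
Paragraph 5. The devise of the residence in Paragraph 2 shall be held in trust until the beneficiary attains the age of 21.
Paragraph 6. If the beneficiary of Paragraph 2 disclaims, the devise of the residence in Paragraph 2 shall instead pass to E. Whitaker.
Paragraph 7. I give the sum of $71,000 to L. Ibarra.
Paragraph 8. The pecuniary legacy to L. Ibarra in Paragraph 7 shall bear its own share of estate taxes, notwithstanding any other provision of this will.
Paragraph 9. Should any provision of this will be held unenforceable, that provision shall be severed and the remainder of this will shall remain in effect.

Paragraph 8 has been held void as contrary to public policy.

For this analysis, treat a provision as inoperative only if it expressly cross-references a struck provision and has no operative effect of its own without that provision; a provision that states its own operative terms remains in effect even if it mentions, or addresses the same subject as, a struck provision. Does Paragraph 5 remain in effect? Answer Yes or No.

Paragraph 8 is struck. Nothing else in the will is defined by reference to Paragraph 8. Paragraph 9 is a severability clause and preserves every provision that can still be given independent effect. That leaves Paragraph 1, Paragraph 2, Paragraph 3, Paragraph 4, Paragraph 5, Paragraph 6, Paragraph 7, and Paragraph 9 in effect. Paragraph 5 is among the surviving provisions, so the answer is yes.

Yes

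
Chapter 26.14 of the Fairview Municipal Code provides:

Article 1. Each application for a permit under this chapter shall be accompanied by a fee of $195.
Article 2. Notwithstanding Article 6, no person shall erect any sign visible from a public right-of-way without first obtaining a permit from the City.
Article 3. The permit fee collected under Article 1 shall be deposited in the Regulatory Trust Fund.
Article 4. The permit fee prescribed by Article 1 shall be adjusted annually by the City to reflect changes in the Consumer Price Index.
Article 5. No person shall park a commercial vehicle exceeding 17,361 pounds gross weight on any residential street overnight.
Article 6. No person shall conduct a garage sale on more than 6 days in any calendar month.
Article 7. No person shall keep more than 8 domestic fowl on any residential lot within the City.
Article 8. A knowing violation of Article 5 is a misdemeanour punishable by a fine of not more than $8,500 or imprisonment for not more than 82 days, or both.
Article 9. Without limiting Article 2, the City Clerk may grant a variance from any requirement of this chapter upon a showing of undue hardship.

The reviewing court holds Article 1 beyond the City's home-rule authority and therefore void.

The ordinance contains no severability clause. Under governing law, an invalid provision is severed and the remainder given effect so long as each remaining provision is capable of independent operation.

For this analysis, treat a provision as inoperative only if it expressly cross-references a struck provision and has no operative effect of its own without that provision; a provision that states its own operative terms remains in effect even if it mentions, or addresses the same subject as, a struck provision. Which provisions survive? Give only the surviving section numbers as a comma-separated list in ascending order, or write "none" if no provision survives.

Article 1 is struck. Article 3 does nothing except set the disposition of the permit fee by reference to Article 1; with Article 1 gone it has no independent effect and is inoperative. Article 4 operates only by reference to Article 1, so it falls with Article 1. Under the stated default rule, only provisions that cannot operate independently fall away; the rest are enforced. That leaves Article 2, Article 5, Article 6, Article 7, Article 8, and Article 9 in effect.

2, 5, 6, 7, 8, 9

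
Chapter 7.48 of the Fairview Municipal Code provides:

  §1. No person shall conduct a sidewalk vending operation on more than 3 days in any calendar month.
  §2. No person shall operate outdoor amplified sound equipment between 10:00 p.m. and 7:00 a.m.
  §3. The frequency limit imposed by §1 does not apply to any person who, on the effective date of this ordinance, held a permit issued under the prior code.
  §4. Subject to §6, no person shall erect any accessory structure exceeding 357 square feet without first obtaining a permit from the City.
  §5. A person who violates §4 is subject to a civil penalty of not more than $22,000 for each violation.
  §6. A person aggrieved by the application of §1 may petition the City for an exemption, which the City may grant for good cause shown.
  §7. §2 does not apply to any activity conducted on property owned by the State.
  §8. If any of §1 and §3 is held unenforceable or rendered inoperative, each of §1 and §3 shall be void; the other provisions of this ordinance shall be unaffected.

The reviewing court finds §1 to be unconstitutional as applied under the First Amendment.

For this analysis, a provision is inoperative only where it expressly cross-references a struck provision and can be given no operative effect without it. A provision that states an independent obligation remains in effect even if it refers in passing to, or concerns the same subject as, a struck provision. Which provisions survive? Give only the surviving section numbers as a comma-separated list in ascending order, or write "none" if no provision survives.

§1 is struck. §3 has no operative effect of its own apart from §1 and is therefore inoperative. The only function of §6 is the exemption procedure for §1, so it cannot stand once §1 is removed. Although §4 refers to §6, its operative terms do not depend on §6, so it remains in effect. §8 declares §1 and §3 mutually dependent; since one of them has fallen, all of them are of no effect. The remainder continues in force under §8. §2, §4, §5, §7, and §8 remain in effect.

2, 4, 5, 7, 8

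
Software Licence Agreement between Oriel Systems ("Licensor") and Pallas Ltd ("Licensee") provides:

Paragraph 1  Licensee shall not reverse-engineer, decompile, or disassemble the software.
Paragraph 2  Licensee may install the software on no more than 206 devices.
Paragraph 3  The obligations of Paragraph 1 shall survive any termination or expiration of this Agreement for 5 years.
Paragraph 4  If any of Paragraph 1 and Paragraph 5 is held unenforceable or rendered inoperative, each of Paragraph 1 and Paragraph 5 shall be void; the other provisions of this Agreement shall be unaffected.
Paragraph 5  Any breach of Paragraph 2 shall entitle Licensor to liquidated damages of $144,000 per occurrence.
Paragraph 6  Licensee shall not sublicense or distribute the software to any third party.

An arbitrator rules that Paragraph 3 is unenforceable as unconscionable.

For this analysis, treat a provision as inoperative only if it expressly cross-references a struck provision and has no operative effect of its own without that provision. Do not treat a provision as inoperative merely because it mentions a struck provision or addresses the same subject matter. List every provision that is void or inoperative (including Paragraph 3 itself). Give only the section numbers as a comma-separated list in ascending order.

3

Paragraph 3 is struck. Nothing else in the Agreement is defined by reference to Paragraph 3. Paragraph 4 ties Paragraph 1 and Paragraph 5 together, but none of those is affected here; the remaining provisions continue in force under Paragraph 4. The provisions still in force are Paragraph 1, Paragraph 2, Paragraph 4, Paragraph 5, and Paragraph 6.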